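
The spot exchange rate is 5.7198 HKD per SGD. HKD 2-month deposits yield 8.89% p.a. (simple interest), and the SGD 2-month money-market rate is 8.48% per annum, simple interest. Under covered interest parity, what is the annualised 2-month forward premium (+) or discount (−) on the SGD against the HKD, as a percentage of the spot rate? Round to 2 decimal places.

T = 2/12 years.
No-arbitrage forward: 5.7198 × 1.0148167 / 1.0141333 = 5.7236544 HKD/SGD.
Annualised premium = (F − S)/S × (1/T) = (5.7236544 − 5.7198)/5.7198 ÷ (2/12) = 0.40%.

+0.40%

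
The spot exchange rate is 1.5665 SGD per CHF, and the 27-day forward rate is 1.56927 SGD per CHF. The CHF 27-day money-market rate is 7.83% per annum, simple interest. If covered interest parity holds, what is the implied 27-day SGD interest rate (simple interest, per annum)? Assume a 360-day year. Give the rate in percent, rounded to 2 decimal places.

T = 27/360 years.
CIP gives F = S · g_SGD/g_CHF, so g_SGD/g_CHF = 1.56927/1.5665 = 1.0017683.
CHF growth factor: 1 + 0.0783×27/360 = 1.0058725.
So the SGD growth factor = 1.0076512.
r = (1.0076512 − 1)/(27/360) = 0.102016 → 10.20%.

10.20%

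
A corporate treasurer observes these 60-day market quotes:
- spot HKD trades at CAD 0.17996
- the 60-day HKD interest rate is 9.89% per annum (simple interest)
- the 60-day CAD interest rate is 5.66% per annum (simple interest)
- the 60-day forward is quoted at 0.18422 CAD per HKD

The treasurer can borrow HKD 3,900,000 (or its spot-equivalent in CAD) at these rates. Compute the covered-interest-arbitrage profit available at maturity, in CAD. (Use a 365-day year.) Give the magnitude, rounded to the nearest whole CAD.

T = 60/365 years.
Keep in HKD, deliver into the forward: 3,900,000·1.01625753·0.18422 = CAD 730,138.35.
Swap to CAD now, deposit: 3,900,000·0.17996·1.00930411 = CAD 708,374.03.
The quoted forward overvalues HKD, so borrow CAD, buy HKD at spot, deposit the HKD at 9.89%, and sell the proceeds forward at 0.18422.
Arbitrage profit = |730,138.35 − 708,374.03| = CAD 21,764.

CAD 21,764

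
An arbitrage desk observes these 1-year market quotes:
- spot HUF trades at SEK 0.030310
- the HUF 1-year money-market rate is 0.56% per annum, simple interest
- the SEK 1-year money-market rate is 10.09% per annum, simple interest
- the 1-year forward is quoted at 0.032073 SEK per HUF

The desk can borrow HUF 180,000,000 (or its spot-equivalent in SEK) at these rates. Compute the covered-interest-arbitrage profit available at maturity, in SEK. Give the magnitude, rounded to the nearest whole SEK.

T = 1 year.
Route A — deposit HUF, sell forward: 180,000,000 × 1.005600 × 0.032073 = SEK 5,805,469.58.
Route B — convert at spot, deposit SEK: 180,000,000 × 0.030310 × 1.100900 = SEK 6,006,290.22.
The quoted forward undervalues HUF, so borrow HUF, convert to SEK at spot, deposit the SEK at 10.09%, and buy HUF forward at 0.032073 to cover the loan.
Profit = 6,006,290.22 − 5,805,469.58 = SEK 200,821.

SEK 200,821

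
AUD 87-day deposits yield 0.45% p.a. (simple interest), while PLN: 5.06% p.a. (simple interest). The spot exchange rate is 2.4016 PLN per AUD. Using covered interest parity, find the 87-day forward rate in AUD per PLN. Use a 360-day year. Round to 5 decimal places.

0.41181

T = 87/360 years.
Growth of 1 PLN over T: 1 + 0.0506×87/360 = 1.0122283.
AUD accumulates by 1 + 0.0045×87/360 = 1.0010875.
Forward (PLN per AUD) = 2.4016 × 1.0122283 / 1.0010875 = 2.428327.
Invert for AUD per PLN: 1 / 2.428327 = 0.41181.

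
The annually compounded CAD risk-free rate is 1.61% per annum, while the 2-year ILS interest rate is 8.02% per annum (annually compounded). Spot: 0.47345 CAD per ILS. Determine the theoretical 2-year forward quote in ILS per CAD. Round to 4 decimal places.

2.3870

T = 2 years.
CAD accumulates by (1 + 0.0161)^2 = 1.0324592.
ILS accumulates by (1 + 0.0802)^2 = 1.166832.
So F = 0.47345 × 1.0324592 / 1.166832 = 0.4189273 (CAD/ILS).
Quoted the other way: 1/0.4189273 = 2.3870 ILS per CAD.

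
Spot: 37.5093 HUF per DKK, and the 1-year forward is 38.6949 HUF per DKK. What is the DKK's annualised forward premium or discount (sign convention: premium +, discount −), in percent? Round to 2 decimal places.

T = 1 year.
DKK trades forward at +3.16082% vs spot over the period.
×(1/T) gives 3.16% p.a.

+3.16%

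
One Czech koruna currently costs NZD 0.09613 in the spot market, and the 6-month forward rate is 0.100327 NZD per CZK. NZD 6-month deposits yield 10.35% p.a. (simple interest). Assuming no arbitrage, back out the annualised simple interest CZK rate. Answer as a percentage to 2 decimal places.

T = 6/12 years.
By CIP, F/S equals the NZD-to-CZK growth ratio: 0.100327/0.09613 = 1.0436596.
NZD growth factor: 1 + 0.1035×6/12 = 1.051750.
That pins the CZK growth at 1.007752.
(1.007752 − 1)/T = 0.015504, i.e. 1.55%.

1.55%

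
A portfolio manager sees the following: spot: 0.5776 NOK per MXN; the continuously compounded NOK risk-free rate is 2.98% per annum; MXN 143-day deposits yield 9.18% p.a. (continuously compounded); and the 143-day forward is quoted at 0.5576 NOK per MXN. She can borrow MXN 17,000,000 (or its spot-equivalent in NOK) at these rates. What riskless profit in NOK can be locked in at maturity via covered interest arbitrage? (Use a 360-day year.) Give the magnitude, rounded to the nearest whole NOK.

T = 143/360 years.
Invest the MXN and cover forward: 17,000,000 × 1.037138004 × 0.5576 = NOK 9,831,238.57.
Convert at spot and invest in NOK: 17,000,000 × 0.5776 × 1.011907559 = NOK 9,936,122.70.
The quoted forward undervalues MXN, so borrow MXN, convert to NOK at spot, deposit the NOK at 2.98%, and buy MXN forward at 0.5576 to cover the loan.
Arbitrage profit = |9,831,238.57 − 9,936,122.70| = NOK 104,884.

NOK 104,884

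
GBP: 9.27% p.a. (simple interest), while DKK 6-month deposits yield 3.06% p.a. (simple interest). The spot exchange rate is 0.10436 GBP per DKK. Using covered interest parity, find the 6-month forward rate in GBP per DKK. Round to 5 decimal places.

0.10755

T = 6/12 years.
GBP accumulates by 1 + 0.0927×6/12 = 1.046350.
DKK growth factor: 1 + 0.0306×6/12 = 1.015300.
Forward (GBP per DKK) = 0.10436 × 1.046350 / 1.015300 = 0.1075515.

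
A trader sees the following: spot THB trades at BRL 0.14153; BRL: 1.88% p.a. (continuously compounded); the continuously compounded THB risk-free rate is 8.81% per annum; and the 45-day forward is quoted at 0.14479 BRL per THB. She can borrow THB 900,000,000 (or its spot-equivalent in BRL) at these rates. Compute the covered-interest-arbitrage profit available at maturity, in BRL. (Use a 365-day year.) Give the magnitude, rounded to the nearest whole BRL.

BRL 4,061,528

T = 45/365 years.
Invest the THB and cover forward: 900,000,000 × 1.01092084564 × 0.14479 = BRL 131,734,106.32.
Convert at spot and invest in BRL: 900,000,000 × 0.14153 × 1.00232049641 = BRL 127,672,577.87.
The quoted forward overvalues THB, so borrow BRL, buy THB at spot, deposit the THB at 8.81%, and sell the proceeds forward at 0.14479.
The gap between the two covered legs is BRL 4,061,528.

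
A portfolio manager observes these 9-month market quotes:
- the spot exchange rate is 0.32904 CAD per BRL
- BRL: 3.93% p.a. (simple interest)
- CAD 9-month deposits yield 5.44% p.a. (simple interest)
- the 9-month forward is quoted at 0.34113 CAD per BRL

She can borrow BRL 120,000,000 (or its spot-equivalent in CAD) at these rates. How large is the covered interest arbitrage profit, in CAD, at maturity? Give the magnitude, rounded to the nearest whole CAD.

CAD 1,046,397

T = 9/12 years.
Route A — deposit BRL, sell forward: 120,000,000 × 1.029475 × 0.34113 = CAD 42,142,176.81.
Route B — convert at spot, deposit CAD: 120,000,000 × 0.32904 × 1.040800 = CAD 41,095,779.84.
The quoted forward overvalues BRL, so borrow CAD, buy BRL at spot, deposit the BRL at 3.93%, and sell the proceeds forward at 0.34113.
Arbitrage profit = |42,142,176.81 − 41,095,779.84| = CAD 1,046,397.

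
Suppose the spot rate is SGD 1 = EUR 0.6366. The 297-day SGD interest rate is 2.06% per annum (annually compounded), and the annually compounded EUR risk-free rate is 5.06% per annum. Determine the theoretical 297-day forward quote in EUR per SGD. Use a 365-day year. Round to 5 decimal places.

T = 297/365 years.
EUR accumulates by (1 + 0.0506)^(297/365) = 1.0409829.
Growth of 1 SGD over T: (1 + 0.0206)^(297/365) = 1.0167303.
CIP: F = S · (grow EUR)/(grow SGD) = 0.6366 × 1.0409829/1.0167303 = 0.6517852 EUR per SGD.

0.65179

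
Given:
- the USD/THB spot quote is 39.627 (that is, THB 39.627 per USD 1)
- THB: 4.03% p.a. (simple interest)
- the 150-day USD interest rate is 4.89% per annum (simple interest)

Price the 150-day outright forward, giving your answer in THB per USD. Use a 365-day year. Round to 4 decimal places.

39.4897

T = 150/365 years.
THB accumulates by 1 + 0.0403×150/365 = 1.01656164.
Growth of 1 USD over T: 1 + 0.0489×150/365 = 1.02009589.
Forward (THB per USD) = 39.627 × 1.01656164 / 1.02009589 = 39.489707.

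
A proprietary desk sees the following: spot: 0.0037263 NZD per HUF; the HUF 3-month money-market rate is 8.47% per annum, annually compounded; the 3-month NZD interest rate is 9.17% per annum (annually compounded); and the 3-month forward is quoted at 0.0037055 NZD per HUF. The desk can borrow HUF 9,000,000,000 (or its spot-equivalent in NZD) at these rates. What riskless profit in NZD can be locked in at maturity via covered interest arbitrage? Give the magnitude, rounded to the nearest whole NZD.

NZD 246,128

T = 3/12 years.
Route A — deposit HUF, sell forward: 9,000,000,000 × 1.0205338398 × 0.0037055 = NZD 34,034,293.29.
Route B — convert at spot, deposit NZD: 9,000,000,000 × 0.0037263 × 1.0221763478 = NZD 34,280,421.52.
The quoted forward undervalues HUF, so borrow HUF, convert to NZD at spot, deposit the NZD at 9.17%, and buy HUF forward at 0.0037055 to cover the loan.
Profit = 34,280,421.52 − 34,034,293.29 = NZD 246,128.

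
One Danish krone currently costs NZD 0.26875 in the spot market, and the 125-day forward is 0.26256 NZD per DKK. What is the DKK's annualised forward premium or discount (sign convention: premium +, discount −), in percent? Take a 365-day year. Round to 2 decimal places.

-6.73%

T = 125/365 years.
Period premium: (0.26256 − 0.26875)/0.26875 = -0.0230326.
×(1/T) gives -6.73% p.a.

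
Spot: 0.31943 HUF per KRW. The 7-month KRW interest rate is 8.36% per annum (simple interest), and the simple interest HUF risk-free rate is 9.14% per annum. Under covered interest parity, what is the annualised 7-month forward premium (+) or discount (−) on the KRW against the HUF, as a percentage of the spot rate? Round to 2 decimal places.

+0.74%

T = 7/12 years.
CIP forward (HUF per KRW) = 0.31943 × 1.0533167/1.0487667 = 0.32081582.
(F − S)/S ÷ T = (0.32081582 − 0.31943)/0.31943/(7/12) = 0.007437 → 0.74%.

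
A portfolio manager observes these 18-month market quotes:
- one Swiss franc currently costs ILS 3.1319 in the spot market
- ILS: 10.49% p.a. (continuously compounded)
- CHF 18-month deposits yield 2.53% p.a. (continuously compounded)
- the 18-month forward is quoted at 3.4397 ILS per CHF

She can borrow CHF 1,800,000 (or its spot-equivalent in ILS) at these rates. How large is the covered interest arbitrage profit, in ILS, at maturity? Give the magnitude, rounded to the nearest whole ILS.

ILS 167,124

T = 18/12 years.
Keep in CHF, deliver into the forward: 1,800,000·1.038679298·3.4397 = ILS 6,430,941.33.
Swap to ILS now, deposit: 1,800,000·3.1319·1.170405184 = ILS 6,598,065.59.
The quoted forward undervalues CHF, so borrow CHF, convert to ILS at spot, deposit the ILS at 10.49%, and buy CHF forward at 3.4397 to cover the loan.
Arbitrage profit = |6,430,941.33 − 6,598,065.59| = ILS 167,124.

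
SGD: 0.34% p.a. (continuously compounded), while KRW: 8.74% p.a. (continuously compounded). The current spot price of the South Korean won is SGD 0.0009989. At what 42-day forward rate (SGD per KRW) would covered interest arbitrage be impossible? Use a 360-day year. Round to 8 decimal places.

T = 42/360 years.
SGD growth factor: e^(0.0034×42/360) = 1.0003967.
KRW growth factor: e^(0.0874×42/360) = 1.0102488.
CIP: F = S · (grow SGD)/(grow KRW) = 0.0009989 × 1.0003967/1.0102488 = 0.0009891586 SGD per KRW.

0.00098916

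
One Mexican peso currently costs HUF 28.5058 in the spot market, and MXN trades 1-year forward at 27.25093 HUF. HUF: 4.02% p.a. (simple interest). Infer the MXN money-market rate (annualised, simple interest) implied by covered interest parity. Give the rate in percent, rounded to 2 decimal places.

T = 1 year.
CIP gives F = S · g_HUF/g_MXN, so g_HUF/g_MXN = 27.25093/28.5058 = 0.9559784.
The HUF side grows by 1 + 0.0402×1 = 1.040200.
Hence g_MXN = 1.0880999.
r = (1.0880999 − 1)/1 = 0.088100 → 8.81%.

8.81%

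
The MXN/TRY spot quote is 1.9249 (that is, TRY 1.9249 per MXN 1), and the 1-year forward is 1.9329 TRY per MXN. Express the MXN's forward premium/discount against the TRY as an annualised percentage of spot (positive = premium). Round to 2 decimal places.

+0.42%

T = 1 year.
MXN trades forward at +0.41561% vs spot over the period.
Per annum: 0.0041561 / 1 = 0.004156 = 0.42%.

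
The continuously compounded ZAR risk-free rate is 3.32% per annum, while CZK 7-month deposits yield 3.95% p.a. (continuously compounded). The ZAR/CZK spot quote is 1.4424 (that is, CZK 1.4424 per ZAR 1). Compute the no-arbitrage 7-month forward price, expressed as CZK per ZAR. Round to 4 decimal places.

T = 7/12 years.
CZK accumulates by e^(0.0395×7/12) = 1.0233092.
ZAR accumulates by e^(0.0332×7/12) = 1.0195554.
So F = 1.4424 × 1.0233092 / 1.0195554 = 1.447711 (CZK/ZAR).

1.4477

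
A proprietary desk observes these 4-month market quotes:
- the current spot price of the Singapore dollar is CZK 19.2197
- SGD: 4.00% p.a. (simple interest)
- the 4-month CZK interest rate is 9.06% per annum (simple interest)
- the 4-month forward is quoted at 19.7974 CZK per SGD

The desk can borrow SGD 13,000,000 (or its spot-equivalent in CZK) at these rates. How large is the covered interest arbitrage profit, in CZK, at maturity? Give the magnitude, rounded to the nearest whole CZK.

T = 4/12 years.
Route A — deposit SGD, sell forward: 13,000,000 × 1.01333333333 × 19.7974 = CZK 260,797,749.33.
Route B — convert at spot, deposit CZK: 13,000,000 × 19.2197 × 1.030200 = CZK 257,401,754.22.
The quoted forward overvalues SGD, so borrow CZK, buy SGD at spot, deposit the SGD at 4.00%, and sell the proceeds forward at 19.7974.
The gap between the two covered legs is CZK 3,395,995.

CZK 3,395,995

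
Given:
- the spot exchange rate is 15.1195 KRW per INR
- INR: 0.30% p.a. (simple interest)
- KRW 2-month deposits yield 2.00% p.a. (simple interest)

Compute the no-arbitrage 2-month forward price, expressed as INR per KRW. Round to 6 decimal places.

0.065953

T = 2/12 years.
KRW accumulates by 1 + 0.0200×2/12 = 1.0033333.
Growth of 1 INR over T: 1 + 0.0030×2/12 = 1.000500.
So F = 15.1195 × 1.0033333 / 1.000500 = 15.16232 (KRW/INR).
Quoted the other way: 1/15.16232 = 0.065953 INR per KRW.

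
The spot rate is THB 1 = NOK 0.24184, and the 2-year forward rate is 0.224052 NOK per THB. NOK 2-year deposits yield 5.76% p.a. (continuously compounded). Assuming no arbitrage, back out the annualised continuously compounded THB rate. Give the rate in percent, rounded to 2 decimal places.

9.58%

T = 2 years.
CIP gives F = S · g_NOK/g_THB, so g_NOK/g_THB = 0.224052/0.24184 = 0.9264472.
The NOK side grows by e^(0.0576×2) = 1.1220978.
That pins the THB growth at 1.2111838.
Take logs: ln 1.2111838 / 2 = 0.095799, so 9.58%.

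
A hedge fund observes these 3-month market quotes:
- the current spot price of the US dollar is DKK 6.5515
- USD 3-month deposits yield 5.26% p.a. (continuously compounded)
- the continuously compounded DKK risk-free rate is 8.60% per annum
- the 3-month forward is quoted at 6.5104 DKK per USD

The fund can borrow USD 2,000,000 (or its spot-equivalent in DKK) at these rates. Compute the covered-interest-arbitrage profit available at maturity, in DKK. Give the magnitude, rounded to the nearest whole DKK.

DKK 194,610

T = 3/12 years.
Keep in USD, deliver into the forward: 2,000,000·1.0132368415·6.5104 = DKK 13,193,154.27.
Swap to DKK now, deposit: 2,000,000·6.5515·1.0217327903 = DKK 13,387,764.75.
The quoted forward undervalues USD, so borrow USD, convert to DKK at spot, deposit the DKK at 8.60%, and buy USD forward at 6.5104 to cover the loan.
Arbitrage profit = |13,193,154.27 − 13,387,764.75| = DKK 194,610.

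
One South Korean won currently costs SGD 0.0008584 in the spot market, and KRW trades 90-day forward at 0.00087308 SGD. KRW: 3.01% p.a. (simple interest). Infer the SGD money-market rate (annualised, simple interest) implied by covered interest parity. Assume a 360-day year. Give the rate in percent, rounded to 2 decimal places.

T = 90/360 years.
By CIP, F/S equals the SGD-to-KRW growth ratio: 0.00087308/0.0008584 = 1.0171016.
KRW growth factor: 1 + 0.0301×90/360 = 1.007525.
So the SGD growth factor = 1.0247553.
r = (1.0247553 − 1)/(90/360) = 0.099021 → 9.90%.

9.90%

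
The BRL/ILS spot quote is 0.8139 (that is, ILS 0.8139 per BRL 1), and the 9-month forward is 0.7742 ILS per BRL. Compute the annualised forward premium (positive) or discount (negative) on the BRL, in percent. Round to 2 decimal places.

-6.50%

T = 9/12 years.
BRL trades forward at -4.87775% vs spot over the period.
×(1/T) gives -6.50% p.a.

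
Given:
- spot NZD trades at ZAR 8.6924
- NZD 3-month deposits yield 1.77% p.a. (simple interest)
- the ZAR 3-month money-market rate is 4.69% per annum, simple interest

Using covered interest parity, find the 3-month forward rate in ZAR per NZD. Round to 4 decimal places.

T = 3/12 years.
ZAR growth factor: 1 + 0.0469×3/12 = 1.011725.
NZD growth factor: 1 + 0.0177×3/12 = 1.004425.
CIP: F = S · (grow ZAR)/(grow NZD) = 8.6924 × 1.011725/1.004425 = 8.755575 ZAR per NZD.

8.7556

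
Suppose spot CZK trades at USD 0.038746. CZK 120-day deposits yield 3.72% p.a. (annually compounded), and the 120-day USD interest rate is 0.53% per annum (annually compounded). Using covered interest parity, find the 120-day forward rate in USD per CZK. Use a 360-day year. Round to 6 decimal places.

0.038345

T = 120/360 years.
Growth of 1 USD over T: (1 + 0.0053)^(120/360) = 1.0017636.
CZK accumulates by (1 + 0.0372)^(120/360) = 1.0122493.
CIP: F = S · (grow USD)/(grow CZK) = 0.038746 × 1.0017636/1.0122493 = 0.03834464 USD per CZK.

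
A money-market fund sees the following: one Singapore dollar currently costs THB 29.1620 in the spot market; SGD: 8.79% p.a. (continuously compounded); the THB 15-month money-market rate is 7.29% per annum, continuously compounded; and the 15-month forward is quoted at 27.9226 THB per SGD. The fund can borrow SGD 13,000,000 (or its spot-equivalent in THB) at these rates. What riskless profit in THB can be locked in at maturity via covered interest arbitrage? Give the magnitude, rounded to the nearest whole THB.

T = 15/12 years.
Route A — deposit SGD, sell forward: 13,000,000 × 1.11613854442 × 27.9226 = THB 405,151,371.57.
Route B — convert at spot, deposit THB: 13,000,000 × 29.1620 × 1.09540592244 = THB 415,274,957.63.
The quoted forward undervalues SGD, so borrow SGD, convert to THB at spot, deposit the THB at 7.29%, and buy SGD forward at 27.9226 to cover the loan.
The gap between the two covered legs is THB 10,123,586.

THB 10,123,586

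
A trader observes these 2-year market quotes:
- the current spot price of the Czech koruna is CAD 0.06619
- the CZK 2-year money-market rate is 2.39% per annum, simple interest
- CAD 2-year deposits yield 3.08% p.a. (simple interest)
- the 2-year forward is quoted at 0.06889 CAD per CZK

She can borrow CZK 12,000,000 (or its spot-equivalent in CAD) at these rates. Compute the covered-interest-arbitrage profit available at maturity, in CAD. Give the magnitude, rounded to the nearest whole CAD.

T = 2 years.
Keep in CZK, deliver into the forward: 12,000,000·1.047800·0.06889 = CAD 866,195.30.
Swap to CAD now, deposit: 12,000,000·0.06619·1.061600 = CAD 843,207.65.
The quoted forward overvalues CZK, so borrow CAD, buy CZK at spot, deposit the CZK at 2.39%, and sell the proceeds forward at 0.06889.
The gap between the two covered legs is CAD 22,988.

CAD 22,988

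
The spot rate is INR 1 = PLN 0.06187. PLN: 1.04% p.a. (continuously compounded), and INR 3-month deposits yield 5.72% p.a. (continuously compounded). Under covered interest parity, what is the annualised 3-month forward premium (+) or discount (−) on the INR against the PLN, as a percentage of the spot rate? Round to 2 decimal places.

-4.65%

T = 3/12 years.
CIP forward (PLN per INR) = 0.06187 × 1.0026034/1.0144027 = 0.06115034.
(F − S)/S ÷ T = (0.06115034 − 0.06187)/0.06187/(3/12) = -0.046527 → -4.65%.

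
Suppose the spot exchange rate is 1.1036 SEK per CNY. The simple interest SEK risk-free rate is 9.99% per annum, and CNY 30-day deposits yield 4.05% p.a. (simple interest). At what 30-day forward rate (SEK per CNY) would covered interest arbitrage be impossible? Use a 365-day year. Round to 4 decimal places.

1.1090

T = 30/365 years.
Growth of 1 SEK over T: 1 + 0.0999×30/365 = 1.008211.
CNY growth factor: 1 + 0.0405×30/365 = 1.0033288.
Forward (SEK per CNY) = 1.1036 × 1.008211 / 1.0033288 = 1.108970.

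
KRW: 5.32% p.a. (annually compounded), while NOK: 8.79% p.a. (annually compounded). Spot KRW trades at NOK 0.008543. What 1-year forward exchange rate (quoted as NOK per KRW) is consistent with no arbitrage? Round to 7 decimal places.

0.0088245

T = 1 year.
NOK accumulates by (1 + 0.0879)^1 = 1.087900.
KRW accumulates by (1 + 0.0532)^1 = 1.053200.
Forward (NOK per KRW) = 0.008543 × 1.087900 / 1.053200 = 0.008824468.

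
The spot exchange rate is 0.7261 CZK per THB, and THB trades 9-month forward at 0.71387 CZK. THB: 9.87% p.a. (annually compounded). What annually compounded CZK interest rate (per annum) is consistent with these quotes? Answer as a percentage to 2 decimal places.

7.41%

T = 9/12 years.
CIP gives F = S · g_CZK/g_THB, so g_CZK/g_THB = 0.71387/0.7261 = 0.9831566.
The THB side grows by (1 + 0.0987)^(9/12) = 1.0731473.
So the CZK growth factor = 1.0550719.
Annualise: 1.0550719^(12/9) − 1 = 0.074095 = 7.41%.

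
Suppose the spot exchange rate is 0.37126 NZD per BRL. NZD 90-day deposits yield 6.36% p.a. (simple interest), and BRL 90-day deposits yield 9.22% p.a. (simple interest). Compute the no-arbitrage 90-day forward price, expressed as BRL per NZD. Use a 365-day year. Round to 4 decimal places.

T = 90/365 years.
NZD accumulates by 1 + 0.0636×90/365 = 1.0156822.
BRL growth factor: 1 + 0.0922×90/365 = 1.0227342.
So F = 0.37126 × 1.0156822 / 1.0227342 = 0.3687001 (NZD/BRL).
Quoted the other way: 1/0.3687001 = 2.7122 BRL per NZD.

2.7122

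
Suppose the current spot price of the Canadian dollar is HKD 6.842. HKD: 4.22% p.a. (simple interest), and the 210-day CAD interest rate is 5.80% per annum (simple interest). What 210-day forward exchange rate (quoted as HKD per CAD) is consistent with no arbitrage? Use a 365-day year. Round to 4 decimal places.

6.7818

T = 210/365 years.
Growth of 1 HKD over T: 1 + 0.0422×210/365 = 1.0242795.
Growth of 1 CAD over T: 1 + 0.0580×210/365 = 1.0333699.
Forward (HKD per CAD) = 6.842 × 1.0242795 / 1.0333699 = 6.781812.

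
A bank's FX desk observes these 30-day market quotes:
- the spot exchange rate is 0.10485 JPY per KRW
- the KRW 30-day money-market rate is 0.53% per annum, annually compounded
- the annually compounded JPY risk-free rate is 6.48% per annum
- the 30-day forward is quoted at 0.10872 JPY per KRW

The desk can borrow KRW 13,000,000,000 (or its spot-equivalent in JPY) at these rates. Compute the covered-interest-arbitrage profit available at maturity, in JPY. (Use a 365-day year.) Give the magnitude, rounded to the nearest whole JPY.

T = 30/365 years.
Keep in KRW, deliver into the forward: 13,000,000,000·1.000434560512·0.10872 = JPY 1,413,974,190.45.
Swap to JPY now, deposit: 13,000,000,000·0.10485·1.005173913063 = JPY 1,370,102,302.20.
The quoted forward overvalues KRW, so borrow JPY, buy KRW at spot, deposit the KRW at 0.53%, and sell the proceeds forward at 0.10872.
Arbitrage profit = |1,413,974,190.45 − 1,370,102,302.20| = JPY 43,871,888.

JPY 43,871,888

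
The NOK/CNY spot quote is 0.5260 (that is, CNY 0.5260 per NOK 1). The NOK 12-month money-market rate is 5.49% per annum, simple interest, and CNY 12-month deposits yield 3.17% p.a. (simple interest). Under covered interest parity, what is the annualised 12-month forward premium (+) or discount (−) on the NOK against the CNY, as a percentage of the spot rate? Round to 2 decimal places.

T = 1 year.
CIP forward (CNY per NOK) = 0.526 × 1.031700/1.054900 = 0.5144319.
(F − S)/S ÷ T = (0.5144319 − 0.526)/0.526/1 = -0.021993 → -2.20%.

-2.20%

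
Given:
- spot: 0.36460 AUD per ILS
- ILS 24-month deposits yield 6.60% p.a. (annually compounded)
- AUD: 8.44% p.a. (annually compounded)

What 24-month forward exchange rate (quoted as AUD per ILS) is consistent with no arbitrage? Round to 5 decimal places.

0.37730

T = 2 years.
AUD growth factor: (1 + 0.0844)^2 = 1.1759234.
ILS accumulates by (1 + 0.0660)^2 = 1.136356.
So F = 0.3646 × 1.1759234 / 1.136356 = 0.3772952 (AUD/ILS).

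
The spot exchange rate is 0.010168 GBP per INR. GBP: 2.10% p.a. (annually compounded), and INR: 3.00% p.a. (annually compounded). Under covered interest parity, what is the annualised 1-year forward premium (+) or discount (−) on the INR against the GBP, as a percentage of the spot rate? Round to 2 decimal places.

-0.87%

T = 1 year.
CIP forward (GBP per INR) = 0.010168 × 1.021000/1.030000 = 0.010079153.
Annualised premium = (F − S)/S × (1/T) = (0.010079153 − 0.010168)/0.010168 ÷ 1 = -0.87%.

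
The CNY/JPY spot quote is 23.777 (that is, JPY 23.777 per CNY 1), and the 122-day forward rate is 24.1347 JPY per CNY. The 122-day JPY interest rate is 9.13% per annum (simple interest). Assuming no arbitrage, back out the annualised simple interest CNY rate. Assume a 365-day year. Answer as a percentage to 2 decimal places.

T = 122/365 years.
By CIP, F/S equals the JPY-to-CNY growth ratio: 24.1347/23.777 = 1.0150440.
JPY growth factor: 1 + 0.0913×122/365 = 1.0305167.
That pins the CNY growth at 1.0152434.
(1.0152434 − 1)/T = 0.045605, i.e. 4.56%.

4.56%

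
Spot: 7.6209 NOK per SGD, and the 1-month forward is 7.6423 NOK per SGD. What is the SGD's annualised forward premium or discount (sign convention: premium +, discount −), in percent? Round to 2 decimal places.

+3.37%

T = 1/12 years.
(F − S)/S = (7.6423 − 7.6209)/7.6209 = 0.0028081.
×(1/T) gives 3.37% p.a.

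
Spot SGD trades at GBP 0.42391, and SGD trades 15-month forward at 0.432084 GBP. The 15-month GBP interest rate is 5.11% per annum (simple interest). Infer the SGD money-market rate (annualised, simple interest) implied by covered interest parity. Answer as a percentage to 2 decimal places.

T = 15/12 years.
By CIP, F/S equals the GBP-to-SGD growth ratio: 0.432084/0.42391 = 1.0192824.
GBP growth factor: 1 + 0.0511×15/12 = 1.063875.
Hence g_SGD = 1.043749.
r = (1.043749 − 1)/(15/12) = 0.034999 → 3.50%.

3.50%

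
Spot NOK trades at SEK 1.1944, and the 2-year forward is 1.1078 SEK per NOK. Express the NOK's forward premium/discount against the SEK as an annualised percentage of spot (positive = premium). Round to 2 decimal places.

T = 2 years.
Period premium: (1.1078 − 1.1944)/1.1944 = -0.0725050.
Per annum: -0.0725050 / 2 = -0.036253 = -3.63%.

-3.63%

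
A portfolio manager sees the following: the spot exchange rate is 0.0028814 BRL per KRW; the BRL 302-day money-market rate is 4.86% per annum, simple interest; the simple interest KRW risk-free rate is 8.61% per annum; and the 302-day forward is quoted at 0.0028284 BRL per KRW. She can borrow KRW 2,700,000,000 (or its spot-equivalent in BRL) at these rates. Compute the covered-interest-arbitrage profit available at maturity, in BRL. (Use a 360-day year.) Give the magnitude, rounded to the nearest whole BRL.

BRL 91,303

T = 302/360 years.
Invest the KRW and cover forward: 2,700,000,000 × 1.072228333 × 0.0028284 = BRL 8,188,264.67.
Convert at spot and invest in BRL: 2,700,000,000 × 0.0028814 × 1.040770 = BRL 8,096,961.63.
The quoted forward overvalues KRW, so borrow BRL, buy KRW at spot, deposit the KRW at 8.61%, and sell the proceeds forward at 0.0028284.
The gap between the two covered legs is BRL 91,303.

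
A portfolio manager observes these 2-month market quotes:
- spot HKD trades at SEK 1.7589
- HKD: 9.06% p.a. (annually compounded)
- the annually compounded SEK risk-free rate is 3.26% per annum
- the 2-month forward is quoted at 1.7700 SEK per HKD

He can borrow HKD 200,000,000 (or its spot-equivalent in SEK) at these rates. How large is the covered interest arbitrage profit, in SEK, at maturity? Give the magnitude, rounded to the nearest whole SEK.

T = 2/12 years.
Keep in HKD, deliver into the forward: 200,000,000·1.01455964113·1.7700 = SEK 359,154,112.96.
Swap to SEK now, deposit: 200,000,000·1.7589·1.00536096775 = SEK 353,665,881.24.
The quoted forward overvalues HKD, so borrow SEK, buy HKD at spot, deposit the HKD at 9.06%, and sell the proceeds forward at 1.7700.
Profit = 359,154,112.96 − 353,665,881.24 = SEK 5,488,232.

SEK 5,488,232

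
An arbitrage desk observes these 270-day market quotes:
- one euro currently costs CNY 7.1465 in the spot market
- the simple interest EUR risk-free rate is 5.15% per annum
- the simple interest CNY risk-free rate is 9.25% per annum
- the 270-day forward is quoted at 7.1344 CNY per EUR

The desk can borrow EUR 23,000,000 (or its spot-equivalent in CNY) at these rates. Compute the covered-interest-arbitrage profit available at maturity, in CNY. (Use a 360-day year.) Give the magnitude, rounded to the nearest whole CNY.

CNY 5,343,411

T = 270/360 years.
Route A — deposit EUR, sell forward: 23,000,000 × 1.038625 × 7.1344 = CNY 170,429,222.60.
Route B — convert at spot, deposit CNY: 23,000,000 × 7.1465 × 1.069375 = CNY 175,772,634.06.
The quoted forward undervalues EUR, so borrow EUR, convert to CNY at spot, deposit the CNY at 9.25%, and buy EUR forward at 7.1344 to cover the loan.
The gap between the two covered legs is CNY 5,343,411.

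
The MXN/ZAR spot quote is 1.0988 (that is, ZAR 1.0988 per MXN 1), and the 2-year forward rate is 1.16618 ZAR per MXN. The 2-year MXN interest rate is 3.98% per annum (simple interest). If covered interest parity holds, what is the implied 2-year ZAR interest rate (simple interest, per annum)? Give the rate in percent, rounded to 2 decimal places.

T = 2 years.
F/S = 1.16618/1.0988 = 1.0613214 = (growth of ZAR) / (growth of MXN).
The MXN side grows by 1 + 0.0398×2 = 1.079600.
Hence g_ZAR = 1.1458026.
r = (1.1458026 − 1)/2 = 0.072901 → 7.29%.

7.29%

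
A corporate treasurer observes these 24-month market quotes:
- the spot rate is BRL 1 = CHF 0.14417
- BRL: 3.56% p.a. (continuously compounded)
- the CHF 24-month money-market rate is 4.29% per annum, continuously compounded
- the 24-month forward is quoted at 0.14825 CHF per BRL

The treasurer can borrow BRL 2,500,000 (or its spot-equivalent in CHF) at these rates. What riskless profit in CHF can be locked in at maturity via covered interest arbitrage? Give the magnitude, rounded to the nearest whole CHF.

CHF 5,261

T = 2 years.
Keep in BRL, deliver into the forward: 2,500,000·1.07379596·0.14825 = CHF 397,975.63.
Swap to CHF now, deposit: 2,500,000·0.14417·1.08958839 = CHF 392,714.90.
The quoted forward overvalues BRL, so borrow CHF, buy BRL at spot, deposit the BRL at 3.56%, and sell the proceeds forward at 0.14825.
Arbitrage profit = |397,975.63 − 392,714.90| = CHF 5,261.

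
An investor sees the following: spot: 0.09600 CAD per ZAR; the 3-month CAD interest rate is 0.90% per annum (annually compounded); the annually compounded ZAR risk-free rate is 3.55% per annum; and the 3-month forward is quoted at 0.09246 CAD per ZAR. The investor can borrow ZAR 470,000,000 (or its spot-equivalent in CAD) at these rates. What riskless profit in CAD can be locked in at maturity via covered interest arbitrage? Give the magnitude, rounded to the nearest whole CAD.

T = 3/12 years.
Route A — deposit ZAR, sell forward: 470,000,000 × 1.0087592401 × 0.09246 = CAD 43,836,843.29.
Route B — convert at spot, deposit CAD: 470,000,000 × 0.09600 × 1.0022424459 = CAD 45,221,179.16.
The quoted forward undervalues ZAR, so borrow ZAR, convert to CAD at spot, deposit the CAD at 0.90%, and buy ZAR forward at 0.09246 to cover the loan.
Profit = 45,221,179.16 − 43,836,843.29 = CAD 1,384,336.

CAD 1,384,336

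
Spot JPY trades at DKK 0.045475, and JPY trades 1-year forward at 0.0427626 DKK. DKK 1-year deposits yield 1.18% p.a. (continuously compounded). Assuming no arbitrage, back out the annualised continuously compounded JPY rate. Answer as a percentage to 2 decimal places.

7.33%

T = 1 year.
F/S = 0.0427626/0.045475 = 0.9403540 = (growth of DKK) / (growth of JPY).
DKK growth factor: e^(0.0118×1) = 1.0118699.
That pins the JPY growth at 1.0760521.
r = ln(1.0760521)/1 = 0.073299 → 7.33%.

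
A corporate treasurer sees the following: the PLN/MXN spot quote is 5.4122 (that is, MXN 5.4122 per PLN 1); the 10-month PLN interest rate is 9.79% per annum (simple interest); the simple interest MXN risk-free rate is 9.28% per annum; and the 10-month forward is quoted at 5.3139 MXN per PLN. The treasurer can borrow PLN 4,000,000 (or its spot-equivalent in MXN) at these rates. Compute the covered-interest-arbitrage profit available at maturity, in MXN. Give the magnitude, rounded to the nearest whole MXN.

MXN 333,271

T = 10/12 years.
Invest the PLN and cover forward: 4,000,000 × 1.0815833333 × 5.3139 = MXN 22,989,702.70.
Convert at spot and invest in MXN: 4,000,000 × 5.4122 × 1.0773333333 = MXN 23,322,973.87.
The quoted forward undervalues PLN, so borrow PLN, convert to MXN at spot, deposit the MXN at 9.28%, and buy PLN forward at 5.3139 to cover the loan.
Profit = 23,322,973.87 − 22,989,702.70 = MXN 333,271.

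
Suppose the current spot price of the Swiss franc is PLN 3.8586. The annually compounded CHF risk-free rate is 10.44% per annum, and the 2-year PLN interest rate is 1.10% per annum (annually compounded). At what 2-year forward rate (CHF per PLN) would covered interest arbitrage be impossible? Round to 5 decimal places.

0.30926

T = 2 years.
Growth of 1 PLN over T: (1 + 0.0110)^2 = 1.022121.
CHF growth factor: (1 + 0.1044)^2 = 1.2196994.
Forward (PLN per CHF) = 3.8586 × 1.022121 / 1.2196994 = 3.233548.
Quoted the other way: 1/3.233548 = 0.30926 CHF per PLN.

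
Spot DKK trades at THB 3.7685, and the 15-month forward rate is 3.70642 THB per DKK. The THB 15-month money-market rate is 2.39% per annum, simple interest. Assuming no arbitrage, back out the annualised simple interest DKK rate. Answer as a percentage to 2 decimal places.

T = 15/12 years.
CIP gives F = S · g_THB/g_DKK, so g_THB/g_DKK = 3.70642/3.7685 = 0.9835266.
The THB side grows by 1 + 0.0239×15/12 = 1.029875.
Hence g_DKK = 1.0471247.
r = (1.0471247 − 1)/(15/12) = 0.037700 → 3.77%.

3.77%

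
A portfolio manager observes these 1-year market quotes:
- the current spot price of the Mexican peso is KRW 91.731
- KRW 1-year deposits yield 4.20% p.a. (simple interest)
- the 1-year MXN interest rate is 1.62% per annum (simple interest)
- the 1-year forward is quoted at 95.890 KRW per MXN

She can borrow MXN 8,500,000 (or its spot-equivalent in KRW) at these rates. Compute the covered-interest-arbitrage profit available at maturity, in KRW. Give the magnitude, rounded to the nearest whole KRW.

T = 1 year.
Route A — deposit MXN, sell forward: 8,500,000 × 1.016200 × 95.890 = KRW 828,269,053.00.
Route B — convert at spot, deposit KRW: 8,500,000 × 91.731 × 1.042000 = KRW 812,461,467.00.
The quoted forward overvalues MXN, so borrow KRW, buy MXN at spot, deposit the MXN at 1.62%, and sell the proceeds forward at 95.890.
Arbitrage profit = |828,269,053.00 − 812,461,467.00| = KRW 15,807,586.

KRW 15,807,586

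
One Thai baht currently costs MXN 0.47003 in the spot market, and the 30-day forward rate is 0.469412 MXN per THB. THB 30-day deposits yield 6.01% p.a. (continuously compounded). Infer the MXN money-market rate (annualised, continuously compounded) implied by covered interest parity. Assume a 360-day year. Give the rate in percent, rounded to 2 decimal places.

4.43%

T = 30/360 years.
F/S = 0.469412/0.47003 = 0.9986852 = (growth of MXN) / (growth of THB).
The THB side grows by e^(0.0601×30/360) = 1.0050209.
Hence g_MXN = 1.0036995.
r = ln(1.0036995)/(30/360) = 0.044312 → 4.43%.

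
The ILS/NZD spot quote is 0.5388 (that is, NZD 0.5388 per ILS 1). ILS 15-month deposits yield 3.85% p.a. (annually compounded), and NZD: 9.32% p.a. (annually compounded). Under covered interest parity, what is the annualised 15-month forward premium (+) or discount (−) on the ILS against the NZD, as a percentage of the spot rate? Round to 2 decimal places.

T = 15/12 years.
CIP forward (NZD per ILS) = 0.5388 × 1.1178268/1.0483544 = 0.5745052.
Annualised premium = (F − S)/S × (1/T) = (0.5745052 − 0.5388)/0.5388 ÷ (15/12) = 5.30%.

+5.30%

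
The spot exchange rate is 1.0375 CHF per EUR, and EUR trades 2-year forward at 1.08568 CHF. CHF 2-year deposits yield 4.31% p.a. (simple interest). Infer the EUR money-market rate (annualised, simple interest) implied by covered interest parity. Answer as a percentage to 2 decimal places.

1.90%

T = 2 years.
By CIP, F/S equals the CHF-to-EUR growth ratio: 1.08568/1.0375 = 1.0464386.
The CHF side grows by 1 + 0.0431×2 = 1.086200.
So the EUR growth factor = 1.0379969.
r = (1.0379969 − 1)/2 = 0.018998 → 1.90%.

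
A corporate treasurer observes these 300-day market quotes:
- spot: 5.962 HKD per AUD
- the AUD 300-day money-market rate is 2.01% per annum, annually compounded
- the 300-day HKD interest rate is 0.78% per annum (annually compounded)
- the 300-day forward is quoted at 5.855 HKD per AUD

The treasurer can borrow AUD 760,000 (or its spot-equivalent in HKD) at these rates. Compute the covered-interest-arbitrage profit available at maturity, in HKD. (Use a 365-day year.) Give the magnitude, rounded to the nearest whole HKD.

HKD 36,966

T = 300/365 years.
Invest the AUD and cover forward: 760,000 × 1.016491212 × 5.855 = HKD 4,523,182.60.
Convert at spot and invest in HKD: 760,000 × 5.962 × 1.00640652 = HKD 4,560,148.71.
The quoted forward undervalues AUD, so borrow AUD, convert to HKD at spot, deposit the HKD at 0.78%, and buy AUD forward at 5.855 to cover the loan.
The gap between the two covered legs is HKD 36,966.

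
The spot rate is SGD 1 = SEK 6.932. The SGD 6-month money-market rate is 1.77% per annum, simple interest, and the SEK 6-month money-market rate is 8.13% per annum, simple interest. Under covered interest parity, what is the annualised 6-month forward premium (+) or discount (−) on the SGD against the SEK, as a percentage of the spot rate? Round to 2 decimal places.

+6.30%

T = 6/12 years.
No-arbitrage forward: 6.932 × 1.040650 / 1.008850 = 7.150504 SEK/SGD.
(F − S)/S ÷ T = (7.150504 − 6.932)/6.932/(6/12) = 0.063042 → 6.30%.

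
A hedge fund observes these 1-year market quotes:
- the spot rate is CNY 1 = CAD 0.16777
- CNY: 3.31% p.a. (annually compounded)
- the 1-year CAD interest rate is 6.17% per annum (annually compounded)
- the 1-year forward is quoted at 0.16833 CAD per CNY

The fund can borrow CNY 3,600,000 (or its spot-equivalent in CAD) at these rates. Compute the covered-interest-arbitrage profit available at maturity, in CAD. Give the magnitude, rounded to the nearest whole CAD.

T = 1 year.
Invest the CNY and cover forward: 3,600,000 × 1.033100 × 0.16833 = CAD 626,046.20.
Convert at spot and invest in CAD: 3,600,000 × 0.16777 × 1.061700 = CAD 641,237.07.
The quoted forward undervalues CNY, so borrow CNY, convert to CAD at spot, deposit the CAD at 6.17%, and buy CNY forward at 0.16833 to cover the loan.
Arbitrage profit = |626,046.20 − 641,237.07| = CAD 15,191.

CAD 15,191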